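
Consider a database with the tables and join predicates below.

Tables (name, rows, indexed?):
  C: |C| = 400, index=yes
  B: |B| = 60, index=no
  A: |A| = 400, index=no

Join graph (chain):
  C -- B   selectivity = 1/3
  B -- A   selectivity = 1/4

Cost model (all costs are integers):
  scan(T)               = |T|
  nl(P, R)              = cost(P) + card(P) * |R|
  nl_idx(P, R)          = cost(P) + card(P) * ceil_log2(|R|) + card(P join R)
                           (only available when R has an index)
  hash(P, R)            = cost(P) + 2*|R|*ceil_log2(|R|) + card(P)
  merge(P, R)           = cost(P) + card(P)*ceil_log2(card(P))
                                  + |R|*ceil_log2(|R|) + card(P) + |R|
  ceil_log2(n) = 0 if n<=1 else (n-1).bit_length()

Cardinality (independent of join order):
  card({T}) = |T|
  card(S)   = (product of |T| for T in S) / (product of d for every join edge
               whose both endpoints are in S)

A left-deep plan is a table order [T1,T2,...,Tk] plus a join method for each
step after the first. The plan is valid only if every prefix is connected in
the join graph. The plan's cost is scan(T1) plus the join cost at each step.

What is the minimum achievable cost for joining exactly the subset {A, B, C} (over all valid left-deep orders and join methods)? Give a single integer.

Selinger DP over subsets of {A,B,C}:
  {C}: scan cost=400, card=400
  {B}: scan cost=60, card=60
  {A}: scan cost=400, card=400
  {BC}: card=8000; try (B,hash)→1520, (C,merge)→4480, (B,merge)→4820, (C,hash)→7320, (C,nl_idx)→8600, (C,nl)→24060 …(+1); best=1520 via (B,hash)
  {AB}: card=6000; try (B,hash)→1520, (A,merge)→4480, (B,merge)→4820, (A,hash)→7320, (A,nl)→24060, (B,nl)→24400; best=1520 via (B,hash)
  {ABC}: card=800000; try (C,hash)→14720, (A,hash)→16720, (C,merge)→89520, (A,merge)→117520, (C,nl_idx)→855520, (C,nl)→2401520 …(+1); best=14720 via (C,hash)

14720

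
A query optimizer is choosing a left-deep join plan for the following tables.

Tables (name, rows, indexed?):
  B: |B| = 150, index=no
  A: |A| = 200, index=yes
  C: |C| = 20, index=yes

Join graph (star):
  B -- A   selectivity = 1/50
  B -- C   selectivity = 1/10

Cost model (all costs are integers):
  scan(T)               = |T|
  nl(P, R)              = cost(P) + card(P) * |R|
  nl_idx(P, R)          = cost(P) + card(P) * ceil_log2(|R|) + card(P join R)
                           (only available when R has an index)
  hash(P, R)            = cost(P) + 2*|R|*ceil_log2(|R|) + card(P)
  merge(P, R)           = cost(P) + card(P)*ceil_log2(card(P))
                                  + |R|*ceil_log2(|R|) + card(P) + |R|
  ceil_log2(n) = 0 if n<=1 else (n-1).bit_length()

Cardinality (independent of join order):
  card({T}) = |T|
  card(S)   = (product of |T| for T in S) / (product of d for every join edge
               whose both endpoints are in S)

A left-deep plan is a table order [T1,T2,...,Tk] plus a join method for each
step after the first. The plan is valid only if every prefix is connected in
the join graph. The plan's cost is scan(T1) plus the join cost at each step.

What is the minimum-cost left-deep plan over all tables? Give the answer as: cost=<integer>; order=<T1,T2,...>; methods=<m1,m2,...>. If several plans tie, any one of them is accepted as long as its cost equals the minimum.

cost=2750; order=B,A,C; methods=nl_idx,hash

Selinger DP (subsets sized 1..n):
  {B}: scan cost=150, card=150
  {A}: scan cost=200, card=200
  {C}: scan cost=20, card=20
  {AB}: card=600; try (A,nl_idx)→1950, (B,hash)→2800, (A,merge)→3300, (B,merge)→3350, (A,hash)→3500, (A,nl)→30150 …(+1); best=1950 via (A,nl_idx)
  {BC}: card=300; try (C,hash)→500, (C,nl_idx)→1200, (B,merge)→1490, (C,merge)→1620, (B,hash)→2440, (B,nl)→3020 …(+1); best=500 via (C,hash)
  {ABC}: card=1200; try (C,hash)→2750, (A,hash)→4000, (A,nl_idx)→4100, (A,merge)→5300, (C,nl_idx)→6150, (C,merge)→8670 …(+2); best=2750 via (C,hash)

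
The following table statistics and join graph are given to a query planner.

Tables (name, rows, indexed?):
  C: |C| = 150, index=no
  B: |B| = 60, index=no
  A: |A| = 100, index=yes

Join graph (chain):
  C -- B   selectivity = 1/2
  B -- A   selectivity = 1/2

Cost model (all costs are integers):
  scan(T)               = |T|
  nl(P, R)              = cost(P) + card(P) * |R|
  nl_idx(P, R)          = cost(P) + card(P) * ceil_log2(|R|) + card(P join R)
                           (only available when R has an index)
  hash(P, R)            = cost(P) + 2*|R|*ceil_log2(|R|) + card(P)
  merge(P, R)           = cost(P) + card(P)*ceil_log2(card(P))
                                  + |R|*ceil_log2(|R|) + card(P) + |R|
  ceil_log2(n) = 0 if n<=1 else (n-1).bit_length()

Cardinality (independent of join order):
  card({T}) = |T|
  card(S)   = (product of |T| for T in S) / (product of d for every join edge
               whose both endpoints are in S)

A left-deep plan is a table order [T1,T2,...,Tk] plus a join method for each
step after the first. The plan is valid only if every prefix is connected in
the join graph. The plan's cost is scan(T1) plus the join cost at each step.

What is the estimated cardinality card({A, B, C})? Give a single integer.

225000

Tables in S: A(100), B(60), C(150)
Edges inside S: C-B(d=2), B-A(d=2)
numerator = 100 * 60 * 150 = 900000
denominator = 2 * 2 = 4
card(S) = 900000 / 4 = 225000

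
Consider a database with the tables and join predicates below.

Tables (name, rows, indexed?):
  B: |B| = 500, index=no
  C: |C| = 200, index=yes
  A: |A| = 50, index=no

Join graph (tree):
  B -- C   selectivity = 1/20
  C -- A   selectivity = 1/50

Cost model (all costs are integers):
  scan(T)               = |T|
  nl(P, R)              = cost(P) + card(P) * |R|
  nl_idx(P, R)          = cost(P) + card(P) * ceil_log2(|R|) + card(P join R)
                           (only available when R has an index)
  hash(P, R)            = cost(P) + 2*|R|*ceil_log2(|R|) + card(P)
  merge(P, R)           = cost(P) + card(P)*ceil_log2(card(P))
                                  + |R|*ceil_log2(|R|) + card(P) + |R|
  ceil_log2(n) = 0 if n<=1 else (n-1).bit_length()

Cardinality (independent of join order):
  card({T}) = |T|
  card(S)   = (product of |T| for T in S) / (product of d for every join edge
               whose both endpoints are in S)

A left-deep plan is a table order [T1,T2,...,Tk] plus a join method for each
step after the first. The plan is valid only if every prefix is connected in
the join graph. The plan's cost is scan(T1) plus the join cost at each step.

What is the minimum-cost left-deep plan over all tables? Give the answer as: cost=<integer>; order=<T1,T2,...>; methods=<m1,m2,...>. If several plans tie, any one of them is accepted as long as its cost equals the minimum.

cost=7450; order=A,C,B; methods=nl_idx,merge

Selinger DP (subsets sized 1..n):
  {B}: scan cost=500, card=500
  {C}: scan cost=200, card=200
  {A}: scan cost=50, card=50
  {BC}: card=5000; try (C,hash)→4200, (B,merge)→7000, (C,merge)→7300, (B,hash)→9400, (C,nl_idx)→9500, (B,nl)→100200 …(+1); best=4200 via (C,hash)
  {AC}: card=200; try (C,nl_idx)→650, (A,hash)→1000, (C,merge)→2200, (A,merge)→2350, (C,hash)→3300, (C,nl)→10050 …(+1); best=650 via (C,nl_idx)
  {ABC}: card=5000; try (B,merge)→7450, (A,hash)→9800, (B,hash)→9850, (A,merge)→74550, (B,nl)→100650, (A,nl)→254200; best=7450 via (B,merge)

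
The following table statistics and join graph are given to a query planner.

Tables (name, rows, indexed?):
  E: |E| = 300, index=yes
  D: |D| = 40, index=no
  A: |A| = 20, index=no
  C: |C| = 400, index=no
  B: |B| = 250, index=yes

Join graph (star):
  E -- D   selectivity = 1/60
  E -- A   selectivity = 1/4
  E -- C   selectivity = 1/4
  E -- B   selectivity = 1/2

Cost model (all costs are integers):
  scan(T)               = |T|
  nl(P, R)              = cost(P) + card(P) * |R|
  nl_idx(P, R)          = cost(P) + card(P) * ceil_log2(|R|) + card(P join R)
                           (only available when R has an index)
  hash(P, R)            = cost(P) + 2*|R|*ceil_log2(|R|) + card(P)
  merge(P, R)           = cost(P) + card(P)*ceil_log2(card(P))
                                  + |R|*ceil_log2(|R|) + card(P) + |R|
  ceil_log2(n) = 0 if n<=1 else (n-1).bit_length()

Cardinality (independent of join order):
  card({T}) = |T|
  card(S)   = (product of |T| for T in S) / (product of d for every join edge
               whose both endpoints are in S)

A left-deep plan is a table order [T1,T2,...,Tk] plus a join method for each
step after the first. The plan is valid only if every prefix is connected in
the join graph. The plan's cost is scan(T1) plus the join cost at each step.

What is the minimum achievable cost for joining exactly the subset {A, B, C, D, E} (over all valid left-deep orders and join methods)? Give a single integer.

Selinger DP over subsets of {A,B,C,D,E}:
  {E}: scan cost=300, card=300
  {D}: scan cost=40, card=40
  {A}: scan cost=20, card=20
  {C}: scan cost=400, card=400
  {B}: scan cost=250, card=250
  {DE}: card=200; try (E,nl_idx)→600, (D,hash)→1080, (E,merge)→3320, (D,merge)→3580, (E,hash)→5480, (E,nl)→12040 …(+1); best=600 via (E,nl_idx)
  {AE}: card=1500; try (A,hash)→800, (E,nl_idx)→1700, (E,merge)→3140, (A,merge)→3420, (E,hash)→5440, (E,nl)→6020 …(+1); best=800 via (A,hash)
  {CE}: card=30000; try (E,hash)→6200, (C,merge)→7300, (E,merge)→7400, (C,hash)→7800, (E,nl_idx)→34000, (C,nl)→120300 …(+1); best=6200 via (E,hash)
  {BE}: card=37500; try (B,hash)→4600, (E,merge)→5500, (B,merge)→5550, (E,hash)→5900, (E,nl_idx)→40000, (B,nl_idx)→40200 …(+2); best=4600 via (B,hash)
  {ADE}: card=1000; try (A,hash)→1000, (A,merge)→2520, (D,hash)→2780, (A,nl)→4600, (D,merge)→19080, (D,nl)→60800; best=1000 via (A,hash)
  {CDE}: card=20000; try (C,merge)→6400, (C,hash)→8000, (D,hash)→36680, (C,nl)→80600, (D,merge)→486480, (D,nl)→1206200; best=6400 via (C,merge)
  {BDE}: card=25000; try (B,merge)→4650, (B,hash)→4800, (B,nl_idx)→27200, (D,hash)→42580, (B,nl)→50600, (D,merge)→642380 …(+1); best=4650 via (B,merge)
  {ACE}: card=150000; try (C,hash)→9500, (C,merge)→22800, (A,hash)→36400, (A,merge)→486320, (C,nl)→600800, (A,nl)→606200; best=9500 via (C,hash)
  {ABE}: card=187500; try (B,hash)→6300, (B,merge)→21050, (A,hash)→42300, (B,nl_idx)→200300, (B,nl)→375800, (A,merge)→642220 …(+1); best=6300 via (B,hash)
  {BCE}: card=3750000; try (B,hash)→40200, (C,hash)→49300, (B,merge)→488450, (C,merge)→646100, (B,nl_idx)→3996200, (B,nl)→7506200 …(+1); best=40200 via (B,hash)
  {ACDE}: card=100000; try (C,hash)→9200, (C,merge)→16000, (A,hash)→26600, (D,hash)→159980, (A,merge)→326520, (C,nl)→401000 …(+3); best=9200 via (C,hash)
  {ABDE}: card=125000; try (B,hash)→6000, (B,merge)→14250, (A,hash)→29850, (B,nl_idx)→134000, (D,hash)→194280, (B,nl)→251000 …(+4); best=6000 via (B,hash)
  {BCDE}: card=2500000; try (B,hash)→30400, (C,hash)→36850, (B,merge)→328650, (C,merge)→408650, (B,nl_idx)→2666400, (D,hash)→3790680 …(+4); best=30400 via (B,hash)
  {ABCE}: card=18750000; try (B,hash)→163500, (C,hash)→201000, (B,merge)→2861750, (C,merge)→3572800, (A,hash)→3790400, (B,nl_idx)→19959500 …(+4); best=163500 via (B,hash)
  {ABCDE}: card=12500000; try (B,hash)→113200, (C,hash)→138200, (B,merge)→1811450, (C,merge)→2260000, (A,hash)→2530600, (B,nl_idx)→13309200 …(+7); best=113200 via (B,hash)

113200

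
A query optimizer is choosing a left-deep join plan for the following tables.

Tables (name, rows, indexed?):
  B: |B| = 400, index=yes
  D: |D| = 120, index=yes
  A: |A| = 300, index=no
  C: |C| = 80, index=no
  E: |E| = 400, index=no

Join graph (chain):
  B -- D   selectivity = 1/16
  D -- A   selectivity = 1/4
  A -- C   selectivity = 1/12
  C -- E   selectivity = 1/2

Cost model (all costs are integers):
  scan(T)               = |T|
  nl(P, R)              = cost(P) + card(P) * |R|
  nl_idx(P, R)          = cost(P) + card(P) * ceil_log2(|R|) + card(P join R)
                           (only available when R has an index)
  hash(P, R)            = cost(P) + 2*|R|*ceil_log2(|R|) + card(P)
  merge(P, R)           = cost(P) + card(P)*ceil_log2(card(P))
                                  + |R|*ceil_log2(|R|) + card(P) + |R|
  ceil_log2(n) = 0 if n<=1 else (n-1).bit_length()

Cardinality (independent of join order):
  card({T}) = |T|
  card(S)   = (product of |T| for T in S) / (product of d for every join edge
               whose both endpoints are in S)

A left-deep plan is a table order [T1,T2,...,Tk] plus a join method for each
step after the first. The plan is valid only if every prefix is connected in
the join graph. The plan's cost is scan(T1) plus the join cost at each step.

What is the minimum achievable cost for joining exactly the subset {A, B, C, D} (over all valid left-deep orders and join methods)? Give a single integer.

72600

Selinger DP over subsets of {A,B,C,D}:
  {B}: scan cost=400, card=400
  {D}: scan cost=120, card=120
  {A}: scan cost=300, card=300
  {C}: scan cost=80, card=80
  {BD}: card=3000; try (D,hash)→2480, (B,nl_idx)→4200, (B,merge)→5080, (D,merge)→5360, (D,nl_idx)→6200, (B,hash)→7440 …(+2); best=2480 via (D,hash)
  {AD}: card=9000; try (D,hash)→2280, (A,merge)→4080, (D,merge)→4260, (A,hash)→5640, (D,nl_idx)→11400, (A,nl)→36120 …(+1); best=2280 via (D,hash)
  {AC}: card=2000; try (C,hash)→1720, (A,merge)→3720, (C,merge)→3940, (A,hash)→5560, (A,nl)→24080, (C,nl)→24300; best=1720 via (C,hash)
  {ABD}: card=225000; try (A,hash)→10880, (B,hash)→18480, (A,merge)→44480, (B,merge)→141280, (B,nl_idx)→308280, (A,nl)→902480 …(+1); best=10880 via (A,hash)
  {ACD}: card=60000; try (D,hash)→5400, (C,hash)→12400, (D,merge)→26680, (D,nl_idx)→75720, (C,merge)→137920, (D,nl)→241720 …(+1); best=5400 via (D,hash)
  {ABCD}: card=1500000; try (B,hash)→72600, (C,hash)→237000, (B,merge)→1029400, (B,nl_idx)→2045400, (C,merge)→4286520, (C,nl)→18010880 …(+1); best=72600 via (B,hash)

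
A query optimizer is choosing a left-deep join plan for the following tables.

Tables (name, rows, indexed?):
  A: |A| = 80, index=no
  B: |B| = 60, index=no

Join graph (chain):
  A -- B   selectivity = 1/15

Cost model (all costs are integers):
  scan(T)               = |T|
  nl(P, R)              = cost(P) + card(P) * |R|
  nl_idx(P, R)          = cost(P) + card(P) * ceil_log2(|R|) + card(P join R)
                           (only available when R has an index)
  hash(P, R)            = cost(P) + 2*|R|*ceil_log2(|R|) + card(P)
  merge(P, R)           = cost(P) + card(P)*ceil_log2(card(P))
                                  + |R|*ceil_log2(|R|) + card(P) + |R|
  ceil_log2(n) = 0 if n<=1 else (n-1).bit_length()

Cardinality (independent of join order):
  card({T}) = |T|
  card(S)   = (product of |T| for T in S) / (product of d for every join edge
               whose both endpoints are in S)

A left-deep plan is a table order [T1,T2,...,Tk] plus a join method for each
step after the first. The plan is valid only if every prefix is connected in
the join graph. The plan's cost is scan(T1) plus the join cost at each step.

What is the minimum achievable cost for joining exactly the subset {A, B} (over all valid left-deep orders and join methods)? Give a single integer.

880

Selinger DP over subsets of {A,B}:
  {A}: scan cost=80, card=80
  {B}: scan cost=60, card=60
  {AB}: card=320; try (B,hash)→880, (A,merge)→1120, (B,merge)→1140, (A,hash)→1240, (A,nl)→4860, (B,nl)→4880; best=880 via (B,hash)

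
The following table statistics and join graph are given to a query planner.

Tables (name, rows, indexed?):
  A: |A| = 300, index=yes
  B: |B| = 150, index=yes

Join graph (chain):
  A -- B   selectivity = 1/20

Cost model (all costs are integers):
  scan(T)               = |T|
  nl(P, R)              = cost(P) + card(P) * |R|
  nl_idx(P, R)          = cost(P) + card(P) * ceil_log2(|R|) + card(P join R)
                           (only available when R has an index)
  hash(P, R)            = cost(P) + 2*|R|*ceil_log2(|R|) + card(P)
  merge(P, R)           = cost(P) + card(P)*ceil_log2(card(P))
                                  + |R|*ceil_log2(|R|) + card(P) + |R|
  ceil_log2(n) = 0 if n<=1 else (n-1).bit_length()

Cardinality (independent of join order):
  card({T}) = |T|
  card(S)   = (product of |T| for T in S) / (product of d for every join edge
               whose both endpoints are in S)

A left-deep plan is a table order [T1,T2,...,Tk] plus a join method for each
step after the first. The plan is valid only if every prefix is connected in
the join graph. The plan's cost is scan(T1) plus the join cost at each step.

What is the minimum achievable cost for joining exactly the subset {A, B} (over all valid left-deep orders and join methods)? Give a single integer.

Selinger DP over subsets of {A,B}:
  {A}: scan cost=300, card=300
  {B}: scan cost=150, card=150
  {AB}: card=2250; try (B,hash)→3000, (A,nl_idx)→3750, (A,merge)→4500, (B,merge)→4650, (B,nl_idx)→4950, (A,hash)→5700 …(+2); best=3000 via (B,hash)

3000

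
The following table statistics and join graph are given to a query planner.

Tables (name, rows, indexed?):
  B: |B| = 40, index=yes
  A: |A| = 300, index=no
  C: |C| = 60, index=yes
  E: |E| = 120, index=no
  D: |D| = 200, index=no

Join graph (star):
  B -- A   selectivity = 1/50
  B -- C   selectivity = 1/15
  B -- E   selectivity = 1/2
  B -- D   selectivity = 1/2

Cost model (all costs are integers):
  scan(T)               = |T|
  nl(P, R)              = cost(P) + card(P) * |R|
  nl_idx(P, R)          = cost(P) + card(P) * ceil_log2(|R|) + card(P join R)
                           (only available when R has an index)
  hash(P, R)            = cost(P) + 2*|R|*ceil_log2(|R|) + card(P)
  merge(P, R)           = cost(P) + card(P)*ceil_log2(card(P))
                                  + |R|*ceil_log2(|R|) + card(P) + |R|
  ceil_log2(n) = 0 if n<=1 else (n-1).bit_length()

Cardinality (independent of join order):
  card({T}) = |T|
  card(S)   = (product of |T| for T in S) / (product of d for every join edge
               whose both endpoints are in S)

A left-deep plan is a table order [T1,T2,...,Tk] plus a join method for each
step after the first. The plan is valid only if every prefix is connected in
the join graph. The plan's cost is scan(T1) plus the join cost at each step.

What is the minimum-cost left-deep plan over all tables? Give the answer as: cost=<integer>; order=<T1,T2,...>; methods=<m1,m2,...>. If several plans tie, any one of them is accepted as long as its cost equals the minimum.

cost=65480; order=A,B,C,E,D; methods=hash,hash,hash,hash

Selinger DP (subsets sized 1..n):
  {B}: scan cost=40, card=40
  {A}: scan cost=300, card=300
  {C}: scan cost=60, card=60
  {E}: scan cost=120, card=120
  {D}: scan cost=200, card=200
  {AB}: card=240; try (B,hash)→1080, (B,nl_idx)→2340, (A,merge)→3320, (B,merge)→3580, (A,hash)→5480, (A,nl)→12040 …(+1); best=1080 via (B,hash)
  {BC}: card=160; try (C,nl_idx)→440, (B,nl_idx)→580, (B,hash)→600, (C,merge)→740, (B,merge)→760, (C,hash)→800 …(+2); best=440 via (C,nl_idx)
  {BE}: card=2400; try (B,hash)→720, (E,merge)→1280, (B,merge)→1360, (E,hash)→1760, (B,nl_idx)→3240, (E,nl)→4840 …(+1); best=720 via (B,hash)
  {BD}: card=4000; try (B,hash)→880, (D,merge)→2120, (B,merge)→2280, (D,hash)→3280, (B,nl_idx)→5400, (D,nl)→8040 …(+1); best=880 via (B,hash)
  {ABC}: card=960; try (C,hash)→2040, (C,nl_idx)→3480, (C,merge)→3660, (A,merge)→4880, (A,hash)→6000, (C,nl)→15480 …(+1); best=2040 via (C,hash)
  {ABE}: card=14400; try (E,hash)→3000, (E,merge)→4200, (A,hash)→8520, (E,nl)→29880, (A,merge)→34920, (A,nl)→720720; best=3000 via (E,hash)
  {ABD}: card=24000; try (D,hash)→4520, (D,merge)→5040, (A,hash)→10280, (D,nl)→49080, (A,merge)→55880, (A,nl)→1200880; best=4520 via (D,hash)
  {BCE}: card=9600; try (E,hash)→2280, (E,merge)→2840, (C,hash)→3840, (E,nl)→19640, (C,nl_idx)→24720, (C,merge)→32340 …(+1); best=2280 via (E,hash)
  {BCD}: card=16000; try (D,merge)→3680, (D,hash)→3800, (C,hash)→5600, (D,nl)→32440, (C,nl_idx)→40880, (C,merge)→53300 …(+1); best=3680 via (D,merge)
  {BDE}: card=240000; try (D,hash)→6320, (E,hash)→6560, (D,merge)→33720, (E,merge)→53840, (D,nl)→480720, (E,nl)→480880; best=6320 via (D,hash)
  {ABCE}: card=57600; try (E,hash)→4680, (E,merge)→13560, (A,hash)→17280, (C,hash)→18120, (E,nl)→117240, (C,nl_idx)→147000 …(+4); best=4680 via (E,hash)
  {ABCD}: card=96000; try (D,hash)→6200, (D,merge)→14400, (A,hash)→25080, (C,hash)→29240, (D,nl)→194040, (C,nl_idx)→244520 …(+4); best=6200 via (D,hash)
  {ABDE}: card=1440000; try (D,hash)→20600, (E,hash)→30200, (D,merge)→220800, (A,hash)→251720, (E,merge)→389480, (D,nl)→2883000 …(+3); best=20600 via (D,hash)
  {BCDE}: card=960000; try (D,hash)→15080, (E,hash)→21360, (D,merge)→148080, (E,merge)→244640, (C,hash)→247040, (D,nl)→1922280 …(+4); best=15080 via (D,hash)
  {ABCDE}: card=5760000; try (D,hash)→65480, (E,hash)→103880, (A,hash)→980480, (D,merge)→985680, (C,hash)→1461320, (E,merge)→1735160 …(+7); best=65480 via (D,hash)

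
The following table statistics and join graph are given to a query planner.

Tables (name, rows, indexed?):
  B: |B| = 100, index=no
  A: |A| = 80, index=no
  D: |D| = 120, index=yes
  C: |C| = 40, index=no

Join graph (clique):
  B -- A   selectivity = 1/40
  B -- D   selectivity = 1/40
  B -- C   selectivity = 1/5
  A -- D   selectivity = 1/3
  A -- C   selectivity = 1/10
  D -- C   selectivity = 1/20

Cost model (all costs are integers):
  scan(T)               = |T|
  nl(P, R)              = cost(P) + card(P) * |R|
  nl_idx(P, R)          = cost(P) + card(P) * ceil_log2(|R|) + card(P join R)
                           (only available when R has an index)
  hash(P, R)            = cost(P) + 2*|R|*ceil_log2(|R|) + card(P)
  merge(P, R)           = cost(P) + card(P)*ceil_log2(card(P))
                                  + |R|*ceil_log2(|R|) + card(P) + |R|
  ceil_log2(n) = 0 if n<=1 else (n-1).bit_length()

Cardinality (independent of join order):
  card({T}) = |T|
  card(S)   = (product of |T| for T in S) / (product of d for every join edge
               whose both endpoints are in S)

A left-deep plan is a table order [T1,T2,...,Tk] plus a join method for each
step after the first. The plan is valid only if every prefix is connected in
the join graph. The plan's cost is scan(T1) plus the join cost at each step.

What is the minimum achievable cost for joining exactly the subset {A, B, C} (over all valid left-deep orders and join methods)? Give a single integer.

2000

Selinger DP over subsets of {A,B,C}:
  {B}: scan cost=100, card=100
  {A}: scan cost=80, card=80
  {C}: scan cost=40, card=40
  {AB}: card=200; try (A,hash)→1320, (B,merge)→1520, (A,merge)→1540, (B,hash)→1560, (B,nl)→8080, (A,nl)→8100; best=1320 via (A,hash)
  {BC}: card=800; try (C,hash)→680, (B,merge)→1120, (C,merge)→1180, (B,hash)→1480, (B,nl)→4040, (C,nl)→4100; best=680 via (C,hash)
  {AC}: card=320; try (C,hash)→640, (A,merge)→960, (C,merge)→1000, (A,hash)→1200, (A,nl)→3240, (C,nl)→3280; best=640 via (C,hash)
  {ABC}: card=160; try (C,hash)→2000, (B,hash)→2360, (A,hash)→2600, (C,merge)→3400, (B,merge)→4640, (C,nl)→9320 …(+3); best=2000 via (C,hash)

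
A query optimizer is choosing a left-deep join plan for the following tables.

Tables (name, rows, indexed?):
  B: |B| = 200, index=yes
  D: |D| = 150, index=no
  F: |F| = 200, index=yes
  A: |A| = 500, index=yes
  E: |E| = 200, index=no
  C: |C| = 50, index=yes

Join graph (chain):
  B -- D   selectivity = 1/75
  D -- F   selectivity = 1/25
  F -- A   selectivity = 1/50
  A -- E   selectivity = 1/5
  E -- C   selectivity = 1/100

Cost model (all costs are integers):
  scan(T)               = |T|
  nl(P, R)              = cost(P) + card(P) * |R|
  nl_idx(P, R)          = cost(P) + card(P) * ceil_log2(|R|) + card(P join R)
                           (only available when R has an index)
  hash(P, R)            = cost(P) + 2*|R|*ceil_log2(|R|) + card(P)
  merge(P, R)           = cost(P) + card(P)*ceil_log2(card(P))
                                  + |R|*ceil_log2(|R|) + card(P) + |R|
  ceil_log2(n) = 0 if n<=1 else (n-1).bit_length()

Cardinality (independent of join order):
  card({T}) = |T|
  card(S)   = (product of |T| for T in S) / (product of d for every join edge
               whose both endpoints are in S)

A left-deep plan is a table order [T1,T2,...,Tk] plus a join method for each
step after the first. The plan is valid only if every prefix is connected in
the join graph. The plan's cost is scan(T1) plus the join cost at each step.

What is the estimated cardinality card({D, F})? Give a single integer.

1200

Tables in S: D(150), F(200)
Edges inside S: D-F(d=25)
numerator = 150 * 200 = 30000
denominator = 25 = 25
card(S) = 30000 / 25 = 1200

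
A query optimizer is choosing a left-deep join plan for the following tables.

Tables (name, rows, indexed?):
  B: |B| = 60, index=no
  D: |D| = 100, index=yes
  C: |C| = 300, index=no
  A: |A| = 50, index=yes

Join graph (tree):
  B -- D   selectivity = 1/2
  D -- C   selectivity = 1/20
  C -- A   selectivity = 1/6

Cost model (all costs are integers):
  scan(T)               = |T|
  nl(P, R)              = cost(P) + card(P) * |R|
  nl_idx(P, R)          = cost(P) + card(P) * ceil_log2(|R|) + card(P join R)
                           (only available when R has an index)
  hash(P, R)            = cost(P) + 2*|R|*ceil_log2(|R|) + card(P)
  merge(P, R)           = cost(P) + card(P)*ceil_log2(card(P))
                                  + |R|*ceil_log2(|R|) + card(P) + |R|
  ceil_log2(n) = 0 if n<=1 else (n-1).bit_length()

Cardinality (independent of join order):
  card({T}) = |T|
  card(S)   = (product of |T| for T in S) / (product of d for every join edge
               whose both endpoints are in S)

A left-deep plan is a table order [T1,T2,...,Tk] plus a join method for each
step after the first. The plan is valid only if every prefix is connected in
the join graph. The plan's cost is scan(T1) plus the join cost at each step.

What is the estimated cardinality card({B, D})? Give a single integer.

Tables in S: B(60), D(100)
Edges inside S: B-D(d=2)
numerator = 60 * 100 = 6000
denominator = 2 = 2
card(S) = 6000 / 2 = 3000

3000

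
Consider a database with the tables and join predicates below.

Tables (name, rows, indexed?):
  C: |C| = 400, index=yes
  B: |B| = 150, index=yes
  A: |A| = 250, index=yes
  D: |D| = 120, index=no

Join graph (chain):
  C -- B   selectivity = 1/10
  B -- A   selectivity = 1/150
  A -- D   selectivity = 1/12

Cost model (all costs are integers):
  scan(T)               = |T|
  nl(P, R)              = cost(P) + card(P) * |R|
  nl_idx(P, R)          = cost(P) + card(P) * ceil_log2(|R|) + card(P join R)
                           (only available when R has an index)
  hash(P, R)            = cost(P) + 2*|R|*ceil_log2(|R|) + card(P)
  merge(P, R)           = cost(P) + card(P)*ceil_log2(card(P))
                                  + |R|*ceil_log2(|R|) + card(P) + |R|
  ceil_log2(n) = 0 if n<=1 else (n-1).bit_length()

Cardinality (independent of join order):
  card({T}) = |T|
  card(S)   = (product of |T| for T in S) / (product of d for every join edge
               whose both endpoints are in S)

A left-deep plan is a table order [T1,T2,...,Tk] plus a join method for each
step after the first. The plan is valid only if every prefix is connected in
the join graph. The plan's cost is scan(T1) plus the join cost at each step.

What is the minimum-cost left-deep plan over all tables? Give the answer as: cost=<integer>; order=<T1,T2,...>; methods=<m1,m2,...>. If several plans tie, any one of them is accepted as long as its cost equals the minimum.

Selinger DP (subsets sized 1..n):
  {C}: scan cost=400, card=400
  {B}: scan cost=150, card=150
  {A}: scan cost=250, card=250
  {D}: scan cost=120, card=120
  {BC}: card=6000; try (B,hash)→3200, (C,merge)→5500, (B,merge)→5750, (C,hash)→7500, (C,nl_idx)→7500, (B,nl_idx)→9600 …(+2); best=3200 via (B,hash)
  {AB}: card=250; try (A,nl_idx)→1600, (B,nl_idx)→2500, (B,hash)→2900, (A,merge)→3750, (B,merge)→3850, (A,hash)→4300 …(+2); best=1600 via (A,nl_idx)
  {AD}: card=2500; try (D,hash)→2180, (A,merge)→3330, (D,merge)→3460, (A,nl_idx)→3580, (A,hash)→4240, (A,nl)→30120 …(+1); best=2180 via (D,hash)
  {ABC}: card=10000; try (C,merge)→7850, (C,hash)→9050, (A,hash)→13200, (C,nl_idx)→13850, (A,nl_idx)→61200, (A,merge)→89450 …(+2); best=7850 via (C,merge)
  {ABD}: card=2500; try (D,hash)→3530, (D,merge)→4810, (B,hash)→7080, (B,nl_idx)→24680, (D,nl)→31600, (B,merge)→36030 …(+1); best=3530 via (D,hash)
  {ABCD}: card=100000; try (C,hash)→13230, (D,hash)→19530, (C,merge)→40030, (C,nl_idx)→126030, (D,merge)→158810, (C,nl)→1003530 …(+1); best=13230 via (C,hash)

cost=13230; order=B,A,D,C; methods=nl_idx,hash,hash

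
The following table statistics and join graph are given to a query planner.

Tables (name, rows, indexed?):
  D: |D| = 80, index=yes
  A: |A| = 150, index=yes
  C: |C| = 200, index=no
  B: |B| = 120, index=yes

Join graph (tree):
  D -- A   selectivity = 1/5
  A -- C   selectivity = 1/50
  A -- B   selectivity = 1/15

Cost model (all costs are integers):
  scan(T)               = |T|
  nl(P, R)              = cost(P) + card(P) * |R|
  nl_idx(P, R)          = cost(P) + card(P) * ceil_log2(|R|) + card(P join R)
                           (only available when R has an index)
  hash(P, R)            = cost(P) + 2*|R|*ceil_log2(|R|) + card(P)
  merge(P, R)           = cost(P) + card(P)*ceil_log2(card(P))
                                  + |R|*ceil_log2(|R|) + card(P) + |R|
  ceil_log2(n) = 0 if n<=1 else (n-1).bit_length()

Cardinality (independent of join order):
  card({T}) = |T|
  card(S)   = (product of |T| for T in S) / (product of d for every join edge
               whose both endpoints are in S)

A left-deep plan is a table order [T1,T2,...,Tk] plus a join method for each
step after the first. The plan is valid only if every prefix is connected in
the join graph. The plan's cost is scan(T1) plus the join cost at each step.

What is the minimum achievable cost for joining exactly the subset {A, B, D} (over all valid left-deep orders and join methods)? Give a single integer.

4300

Selinger DP over subsets of {A,B,D}:
  {D}: scan cost=80, card=80
  {A}: scan cost=150, card=150
  {B}: scan cost=120, card=120
  {AD}: card=2400; try (D,hash)→1420, (A,merge)→2070, (D,merge)→2140, (A,hash)→2560, (A,nl_idx)→3120, (D,nl_idx)→3600 …(+2); best=1420 via (D,hash)
  {AB}: card=1200; try (B,hash)→1980, (A,nl_idx)→2280, (B,nl_idx)→2400, (A,merge)→2430, (B,merge)→2460, (A,hash)→2640 …(+2); best=1980 via (B,hash)
  {ABD}: card=19200; try (D,hash)→4300, (B,hash)→5500, (D,merge)→17020, (D,nl_idx)→29580, (B,merge)→33580, (B,nl_idx)→37420 …(+2); best=4300 via (D,hash)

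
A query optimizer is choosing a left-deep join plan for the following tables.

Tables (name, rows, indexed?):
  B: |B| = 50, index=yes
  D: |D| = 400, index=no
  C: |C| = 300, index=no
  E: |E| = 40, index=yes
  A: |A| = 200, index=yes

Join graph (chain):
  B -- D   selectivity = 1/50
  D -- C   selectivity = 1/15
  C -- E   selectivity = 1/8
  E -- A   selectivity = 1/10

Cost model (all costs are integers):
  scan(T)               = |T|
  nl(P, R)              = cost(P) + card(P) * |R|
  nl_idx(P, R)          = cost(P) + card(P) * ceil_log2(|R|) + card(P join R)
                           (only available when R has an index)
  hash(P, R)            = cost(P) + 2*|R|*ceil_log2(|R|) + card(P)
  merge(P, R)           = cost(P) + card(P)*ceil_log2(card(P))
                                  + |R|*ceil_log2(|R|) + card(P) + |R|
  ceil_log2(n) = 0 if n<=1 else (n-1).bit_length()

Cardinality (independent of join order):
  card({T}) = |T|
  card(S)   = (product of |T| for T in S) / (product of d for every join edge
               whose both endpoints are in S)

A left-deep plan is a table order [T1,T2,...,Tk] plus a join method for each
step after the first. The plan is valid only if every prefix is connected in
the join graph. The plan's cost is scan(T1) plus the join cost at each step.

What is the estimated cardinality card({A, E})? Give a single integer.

800

Tables in S: A(200), E(40)
Edges inside S: E-A(d=10)
numerator = 200 * 40 = 8000
denominator = 10 = 10
card(S) = 8000 / 10 = 800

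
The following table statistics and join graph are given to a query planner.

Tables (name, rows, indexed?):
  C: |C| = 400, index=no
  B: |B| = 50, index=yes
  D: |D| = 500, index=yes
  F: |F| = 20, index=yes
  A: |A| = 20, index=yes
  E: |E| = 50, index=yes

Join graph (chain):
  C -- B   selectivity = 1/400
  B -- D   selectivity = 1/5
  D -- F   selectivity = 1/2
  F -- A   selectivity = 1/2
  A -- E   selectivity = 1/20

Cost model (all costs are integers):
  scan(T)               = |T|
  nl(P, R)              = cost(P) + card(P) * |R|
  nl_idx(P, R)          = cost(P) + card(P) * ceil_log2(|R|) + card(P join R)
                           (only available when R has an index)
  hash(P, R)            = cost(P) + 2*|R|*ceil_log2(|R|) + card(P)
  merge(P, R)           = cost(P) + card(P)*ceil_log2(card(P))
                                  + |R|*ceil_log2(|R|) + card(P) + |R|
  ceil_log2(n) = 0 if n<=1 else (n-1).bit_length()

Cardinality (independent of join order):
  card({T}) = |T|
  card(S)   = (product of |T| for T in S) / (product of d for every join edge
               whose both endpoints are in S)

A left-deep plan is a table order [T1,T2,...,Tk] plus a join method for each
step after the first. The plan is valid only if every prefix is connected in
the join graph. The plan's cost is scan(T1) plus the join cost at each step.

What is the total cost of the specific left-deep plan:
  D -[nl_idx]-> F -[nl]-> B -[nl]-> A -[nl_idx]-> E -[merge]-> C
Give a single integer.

33012000

step 1: scan D: cost=500, card=500
step 2: join F via nl_idx
    card(P join F) = 500*20/(2) = 5000
    cost = 500 + 500*5 + 5000 = 8000
step 3: join B via nl
    card(P join B) = 5000*50/(5) = 50000
    cost = 8000 + 5000*50 = 258000
step 4: join A via nl
    card(P join A) = 50000*20/(2) = 500000
    cost = 258000 + 50000*20 = 1258000
step 5: join E via nl_idx
    card(P join E) = 500000*50/(20) = 1250000
    cost = 1258000 + 500000*6 + 1250000 = 5508000
step 6: join C via merge
    card(P join C) = 1250000*400/(400) = 1250000
    cost = 5508000 + 1250000*21 + 400*9 + 1250000 + 400 = 33012000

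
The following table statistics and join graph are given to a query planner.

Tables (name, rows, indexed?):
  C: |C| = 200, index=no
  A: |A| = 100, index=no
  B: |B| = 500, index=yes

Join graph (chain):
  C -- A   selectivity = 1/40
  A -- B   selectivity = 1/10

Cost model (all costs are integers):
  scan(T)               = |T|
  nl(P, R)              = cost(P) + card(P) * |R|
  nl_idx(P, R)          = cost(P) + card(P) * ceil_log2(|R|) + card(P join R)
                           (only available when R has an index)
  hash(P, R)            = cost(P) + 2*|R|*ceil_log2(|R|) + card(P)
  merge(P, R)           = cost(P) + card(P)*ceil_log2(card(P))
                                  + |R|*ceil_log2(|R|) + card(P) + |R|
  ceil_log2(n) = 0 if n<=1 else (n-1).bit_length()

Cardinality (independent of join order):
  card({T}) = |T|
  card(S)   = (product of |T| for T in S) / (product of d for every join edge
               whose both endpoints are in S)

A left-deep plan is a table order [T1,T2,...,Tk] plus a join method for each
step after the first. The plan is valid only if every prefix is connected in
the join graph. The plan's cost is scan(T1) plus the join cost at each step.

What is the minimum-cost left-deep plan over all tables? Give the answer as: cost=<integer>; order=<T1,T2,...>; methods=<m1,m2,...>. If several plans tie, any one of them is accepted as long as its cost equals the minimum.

Selinger DP (subsets sized 1..n):
  {C}: scan cost=200, card=200
  {A}: scan cost=100, card=100
  {B}: scan cost=500, card=500
  {AC}: card=500; try (A,hash)→1800, (C,merge)→2700, (A,merge)→2800, (C,hash)→3400, (C,nl)→20100, (A,nl)→20200; best=1800 via (A,hash)
  {AB}: card=5000; try (A,hash)→2400, (B,merge)→5900, (B,nl_idx)→6000, (A,merge)→6300, (B,hash)→9200, (B,nl)→50100 …(+1); best=2400 via (A,hash)
  {ABC}: card=25000; try (C,hash)→10600, (B,hash)→11300, (B,merge)→11800, (B,nl_idx)→31300, (C,merge)→74200, (B,nl)→251800 …(+1); best=10600 via (C,hash)

cost=10600; order=B,A,C; methods=hash,hash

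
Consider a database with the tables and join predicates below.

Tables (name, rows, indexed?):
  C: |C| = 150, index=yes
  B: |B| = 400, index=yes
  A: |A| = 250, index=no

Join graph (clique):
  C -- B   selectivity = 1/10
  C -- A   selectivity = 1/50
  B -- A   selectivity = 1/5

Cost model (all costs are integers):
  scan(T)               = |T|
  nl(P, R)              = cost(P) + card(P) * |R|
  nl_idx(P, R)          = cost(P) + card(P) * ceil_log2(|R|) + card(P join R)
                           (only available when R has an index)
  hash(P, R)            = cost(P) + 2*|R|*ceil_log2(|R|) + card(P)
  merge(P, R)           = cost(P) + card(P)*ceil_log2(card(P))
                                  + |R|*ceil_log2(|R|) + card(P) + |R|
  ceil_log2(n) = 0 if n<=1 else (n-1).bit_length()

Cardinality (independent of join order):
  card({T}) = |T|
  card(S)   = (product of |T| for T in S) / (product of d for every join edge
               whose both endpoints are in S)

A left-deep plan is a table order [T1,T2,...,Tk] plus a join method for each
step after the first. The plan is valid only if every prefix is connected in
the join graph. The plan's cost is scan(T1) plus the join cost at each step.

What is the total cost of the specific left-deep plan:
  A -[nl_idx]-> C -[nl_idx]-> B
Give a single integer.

15750

step 1: scan A: cost=250, card=250
step 2: join C via nl_idx
    card(P join C) = 250*150/(50) = 750
    cost = 250 + 250*8 + 750 = 3000
step 3: join B via nl_idx
    card(P join B) = 750*400/(10*5) = 6000
    cost = 3000 + 750*9 + 6000 = 15750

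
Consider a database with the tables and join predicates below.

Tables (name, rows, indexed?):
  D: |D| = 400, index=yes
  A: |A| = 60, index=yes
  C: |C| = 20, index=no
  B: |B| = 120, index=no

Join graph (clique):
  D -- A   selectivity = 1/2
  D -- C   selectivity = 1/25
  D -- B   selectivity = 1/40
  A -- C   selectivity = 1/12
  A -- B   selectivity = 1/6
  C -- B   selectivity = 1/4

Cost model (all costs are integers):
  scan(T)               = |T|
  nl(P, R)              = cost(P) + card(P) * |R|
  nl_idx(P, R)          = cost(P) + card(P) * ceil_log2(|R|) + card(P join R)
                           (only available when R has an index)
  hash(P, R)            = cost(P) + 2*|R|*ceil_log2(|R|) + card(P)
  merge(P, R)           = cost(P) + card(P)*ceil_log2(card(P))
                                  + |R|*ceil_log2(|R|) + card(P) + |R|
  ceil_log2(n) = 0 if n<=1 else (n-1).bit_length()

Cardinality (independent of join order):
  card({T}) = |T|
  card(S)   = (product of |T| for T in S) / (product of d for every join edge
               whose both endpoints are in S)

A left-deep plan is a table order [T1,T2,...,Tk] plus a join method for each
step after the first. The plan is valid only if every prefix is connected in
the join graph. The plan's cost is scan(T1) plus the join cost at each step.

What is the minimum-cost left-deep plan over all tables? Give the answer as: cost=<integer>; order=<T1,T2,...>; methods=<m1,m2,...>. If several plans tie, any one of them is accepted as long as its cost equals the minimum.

cost=3480; order=C,D,B,A; methods=nl_idx,hash,hash

Selinger DP (subsets sized 1..n):
  {D}: scan cost=400, card=400
  {A}: scan cost=60, card=60
  {C}: scan cost=20, card=20
  {B}: scan cost=120, card=120
  {AD}: card=12000; try (A,hash)→1520, (D,merge)→4480, (A,merge)→4820, (D,hash)→7320, (D,nl_idx)→12600, (A,nl_idx)→14800 …(+2); best=1520 via (A,hash)
  {CD}: card=320; try (D,nl_idx)→520, (C,hash)→1000, (D,merge)→4140, (C,merge)→4520, (D,hash)→7240, (D,nl)→8020 …(+1); best=520 via (D,nl_idx)
  {BD}: card=1200; try (D,nl_idx)→2400, (B,hash)→2480, (D,merge)→5080, (B,merge)→5360, (D,hash)→7440, (D,nl)→48120 …(+1); best=2400 via (D,nl_idx)
  {AC}: card=100; try (A,nl_idx)→240, (C,hash)→320, (A,merge)→560, (C,merge)→600, (A,hash)→760, (A,nl)→1220 …(+1); best=240 via (A,nl_idx)
  {AB}: card=1200; try (A,hash)→960, (B,merge)→1440, (A,merge)→1500, (B,hash)→1800, (A,nl_idx)→2040, (B,nl)→7260 …(+1); best=960 via (A,hash)
  {BC}: card=600; try (C,hash)→440, (B,merge)→1100, (C,merge)→1200, (B,hash)→1720, (B,nl)→2420, (C,nl)→2520; best=440 via (C,hash)
  {ACD}: card=800; try (A,hash)→1560, (D,nl_idx)→1940, (A,nl_idx)→3240, (A,merge)→4140, (D,merge)→5040, (D,hash)→7540 …(+5); best=1560 via (A,hash)
  {ABD}: card=6000; try (A,hash)→4320, (D,hash)→9360, (B,hash)→15200, (A,nl_idx)→15600, (A,merge)→17220, (D,nl_idx)→17760 …(+5); best=4320 via (A,hash)
  {BCD}: card=240; try (B,hash)→2520, (C,hash)→3800, (B,merge)→4680, (D,nl_idx)→6080, (D,hash)→8240, (D,merge)→11040 …(+4); best=2520 via (B,hash)
  {ABC}: card=500; try (A,hash)→1760, (B,merge)→2000, (B,hash)→2020, (C,hash)→2360, (A,nl_idx)→4540, (A,merge)→7460 …(+4); best=1760 via (A,hash)
  {ABCD}: card=100; try (A,hash)→3480, (B,hash)→4040, (A,nl_idx)→4060, (A,merge)→5100, (D,nl_idx)→6360, (D,hash)→9460 …(+8); best=3480 via (A,hash)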